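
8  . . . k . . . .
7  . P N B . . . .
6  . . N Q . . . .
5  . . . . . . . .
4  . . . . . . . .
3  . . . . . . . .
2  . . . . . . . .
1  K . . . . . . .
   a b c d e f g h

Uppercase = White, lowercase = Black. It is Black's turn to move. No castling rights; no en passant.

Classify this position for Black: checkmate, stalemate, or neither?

Black to move; black king on d8.
In check: yes, from the white knight on c6.
King squares — c7: attacked by Qd6; d7: attacked by Qd6; e7: attacked by Nc6; c8: attacked by Pb7; e8: attacked by Nc7.
Legal moves for Black: none.
In check with no legal moves → checkmate.

checkmate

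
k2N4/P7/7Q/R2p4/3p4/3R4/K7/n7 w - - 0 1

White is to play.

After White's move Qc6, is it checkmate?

yes

After Qc6: black king on a8; in check: yes, from the white queen on c6.
King squares — a7: attacked by Ra5; b7: attacked by Qc6; b8: attacked by Pa7.
Black has no legal moves → checkmate.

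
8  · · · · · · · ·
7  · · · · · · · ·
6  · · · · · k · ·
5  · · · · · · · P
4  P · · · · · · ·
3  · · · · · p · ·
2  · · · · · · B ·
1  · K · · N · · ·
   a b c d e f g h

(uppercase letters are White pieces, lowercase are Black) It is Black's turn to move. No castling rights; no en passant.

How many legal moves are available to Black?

9

Black to move; king on f6.
In check: no.
Legal moves: Kg7, Kf7, Ke7, Ke6, Kg5, Kf5, Ke5, fxg2, f2.
Count: 9.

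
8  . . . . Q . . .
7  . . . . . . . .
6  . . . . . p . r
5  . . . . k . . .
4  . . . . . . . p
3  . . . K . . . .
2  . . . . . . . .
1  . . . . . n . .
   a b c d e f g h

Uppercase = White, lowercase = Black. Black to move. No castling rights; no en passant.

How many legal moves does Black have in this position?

Black to move; king on e5.
In check: yes, from the white queen on e8.
Legal moves: Kd6, Kf5, Kd5, Kf4.
Count: 4.

4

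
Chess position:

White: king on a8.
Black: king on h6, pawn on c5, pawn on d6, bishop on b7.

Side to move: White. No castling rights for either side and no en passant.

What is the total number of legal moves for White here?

3

White to move; king on a8.
In check: yes, from the black bishop on b7.
Legal moves: Kb8, Kxb7, Ka7.
Count: 3.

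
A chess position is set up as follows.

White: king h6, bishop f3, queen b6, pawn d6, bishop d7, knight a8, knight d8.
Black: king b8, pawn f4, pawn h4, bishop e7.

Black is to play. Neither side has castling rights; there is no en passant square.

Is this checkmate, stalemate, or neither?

Black to move; black king on b8.
In check: yes, from the white queen on b6.
King squares — a7: attacked by Qb6; b7: attacked by Bf3; c7: attacked by Qb6; a8: attacked by Bf3; c8: attacked by Bd7.
Legal moves for Black: none.
In check with no legal moves → checkmate.

checkmate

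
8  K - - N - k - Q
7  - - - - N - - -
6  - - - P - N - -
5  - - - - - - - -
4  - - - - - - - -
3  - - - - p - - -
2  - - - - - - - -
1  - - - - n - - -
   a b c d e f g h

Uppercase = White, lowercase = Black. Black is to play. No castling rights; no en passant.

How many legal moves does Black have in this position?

Black to move; king on f8.
In check: yes, from the white queen on h8.
Legal moves: none.
Count: 0.

0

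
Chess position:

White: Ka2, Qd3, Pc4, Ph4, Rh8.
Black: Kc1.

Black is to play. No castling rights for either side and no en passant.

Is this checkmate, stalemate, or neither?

stalemate

Black to move; black king on c1.
In check: no.
King squares — b1: attacked by Ka2; d1: attacked by Qd3; b2: attacked by Ka2; c2: attacked by Qd3; d2: attacked by Qd3.
Legal moves for Black: none.
Not in check and no legal moves → stalemate.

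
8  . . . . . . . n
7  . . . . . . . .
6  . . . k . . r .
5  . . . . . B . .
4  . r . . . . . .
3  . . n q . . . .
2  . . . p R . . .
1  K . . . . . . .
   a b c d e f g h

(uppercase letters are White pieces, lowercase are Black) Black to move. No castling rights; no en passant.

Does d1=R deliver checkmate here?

After d1=R: white king on a1; in check: yes, from the black rook on d1.
King squares — b1: attacked by Rd1; a2: attacked by Nc3; b2: attacked by Rb4.
White has no legal moves → checkmate.

yes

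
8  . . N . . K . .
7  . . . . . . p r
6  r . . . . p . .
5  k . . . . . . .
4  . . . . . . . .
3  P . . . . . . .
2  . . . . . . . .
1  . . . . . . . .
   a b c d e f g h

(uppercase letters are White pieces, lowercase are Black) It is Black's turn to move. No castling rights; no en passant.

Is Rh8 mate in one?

no

After Rh8: white king on f8; in check: yes, from the black rook on h8.
White has 3 legal replies: Kxg7, Kf7, Ke7.
In check but a legal move exists → not checkmate.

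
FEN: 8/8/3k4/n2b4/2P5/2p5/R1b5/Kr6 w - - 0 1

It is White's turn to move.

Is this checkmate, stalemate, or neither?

White to move; white king on a1.
In check: yes, from the black rook on b1.
King squares — b1: attacked by Bc2; a2: own rook; b2: attacked by Rb1.
Legal moves for White: none.
In check with no legal moves → checkmate.

checkmate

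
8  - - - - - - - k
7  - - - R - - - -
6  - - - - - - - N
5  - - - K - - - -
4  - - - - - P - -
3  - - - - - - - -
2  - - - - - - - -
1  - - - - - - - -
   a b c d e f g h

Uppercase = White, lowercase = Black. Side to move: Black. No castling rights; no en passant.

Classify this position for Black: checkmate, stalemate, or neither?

stalemate

Black to move; black king on h8.
In check: no.
King squares — g7: attacked by Rd7; h7: attacked by Rd7; g8: attacked by Nh6.
Legal moves for Black: none.
Not in check and no legal moves → stalemate.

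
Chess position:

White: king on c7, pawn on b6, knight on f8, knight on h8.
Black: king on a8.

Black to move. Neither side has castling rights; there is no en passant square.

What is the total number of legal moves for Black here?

0

Black to move; king on a8.
In check: no.
Legal moves: none.
Count: 0.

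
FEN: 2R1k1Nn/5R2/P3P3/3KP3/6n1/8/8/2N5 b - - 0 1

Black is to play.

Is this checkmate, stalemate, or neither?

checkmate

Black to move; black king on e8.
In check: yes, from the white rook on c8.
King squares — d7: attacked by Pe6; e7: attacked by Rf7; f7: attacked by Pe6; d8: attacked by Rc8; f8: attacked by Rf7.
Legal moves for Black: none.
In check with no legal moves → checkmate.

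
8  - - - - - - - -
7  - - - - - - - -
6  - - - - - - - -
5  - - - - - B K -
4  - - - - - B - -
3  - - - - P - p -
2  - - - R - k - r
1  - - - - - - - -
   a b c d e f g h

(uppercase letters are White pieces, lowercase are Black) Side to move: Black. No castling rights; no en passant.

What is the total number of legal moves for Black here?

4

Black to move; king on f2.
In check: yes, from the white rook on d2.
Legal moves: Kf3, Kg1, Kf1, Ke1.
Count: 4.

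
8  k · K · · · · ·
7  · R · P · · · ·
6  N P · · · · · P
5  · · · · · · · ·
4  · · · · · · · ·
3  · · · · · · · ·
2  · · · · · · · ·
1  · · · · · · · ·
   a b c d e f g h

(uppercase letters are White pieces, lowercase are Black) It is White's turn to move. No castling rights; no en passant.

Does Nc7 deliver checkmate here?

yes

After Nc7: black king on a8; in check: yes, from the white knight on c7.
King squares — a7: attacked by Pb6; b7: attacked by Kc8; b8: attacked by Rb7.
Black has no legal moves → checkmate.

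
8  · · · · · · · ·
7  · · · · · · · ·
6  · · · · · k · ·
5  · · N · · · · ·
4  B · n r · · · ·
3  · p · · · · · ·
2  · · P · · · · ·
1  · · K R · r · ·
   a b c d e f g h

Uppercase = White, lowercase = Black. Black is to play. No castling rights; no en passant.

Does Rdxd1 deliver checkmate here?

yes

After Rdxd1: white king on c1; in check: yes, from the black rook on d1.
King squares — b1: attacked by Rd1; d1: attacked by Rf1; b2: attacked by Nc4; c2: own pawn; d2: attacked by Rd1.
White has no legal moves → checkmate.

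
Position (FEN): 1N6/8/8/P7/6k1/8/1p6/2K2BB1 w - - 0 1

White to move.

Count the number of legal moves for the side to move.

White to move; king on c1.
In check: yes, from the black pawn on b2.
Legal moves: Kd2, Kc2, Kxb2, Kd1, Kb1.
Count: 5.

5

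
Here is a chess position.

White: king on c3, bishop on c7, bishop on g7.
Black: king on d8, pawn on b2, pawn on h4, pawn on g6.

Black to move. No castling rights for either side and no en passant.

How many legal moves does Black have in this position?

5

Black to move; king on d8.
In check: yes, from the white bishop on c7.
Legal moves: Ke8, Kc8, Ke7, Kd7, Kxc7.
Count: 5.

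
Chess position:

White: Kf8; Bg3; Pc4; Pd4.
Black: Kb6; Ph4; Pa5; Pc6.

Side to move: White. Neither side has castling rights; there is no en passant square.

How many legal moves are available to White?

White to move; king on f8.
In check: no.
Legal moves: Kg8, Ke8, Kg7, Kf7, Ke7, Bb8, Bc7+, Bd6, Be5, Bxh4, Bf4, Bh2, Bf2, Be1, d5, c5+.
Count: 16.

16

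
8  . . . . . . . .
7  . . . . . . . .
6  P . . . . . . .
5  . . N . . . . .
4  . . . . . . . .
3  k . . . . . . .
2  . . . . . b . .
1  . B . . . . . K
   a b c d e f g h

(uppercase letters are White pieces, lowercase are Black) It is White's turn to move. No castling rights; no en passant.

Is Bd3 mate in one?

After Bd3: black king on a3; in check: no.
Black is not in check, so this cannot be checkmate.

no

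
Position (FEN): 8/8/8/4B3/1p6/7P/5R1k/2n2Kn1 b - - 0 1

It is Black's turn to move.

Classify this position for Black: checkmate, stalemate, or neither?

neither

Black to move; black king on h2.
In check: yes, from the white rook on f2 and the white bishop on e5.
Legal moves for Black: Kxh3, Kh1.
Black is in check but has 2 legal moves → neither.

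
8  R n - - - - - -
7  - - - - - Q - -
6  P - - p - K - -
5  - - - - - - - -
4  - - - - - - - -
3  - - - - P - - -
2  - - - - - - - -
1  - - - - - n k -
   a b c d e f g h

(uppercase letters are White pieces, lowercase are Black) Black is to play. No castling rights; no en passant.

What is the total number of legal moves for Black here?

12

Black to move; king on g1.
In check: no.
Legal moves: Nd7+, Nc6, Nxa6, Kh2, Kg2, Kf2, Kh1, Ng3, Nxe3, Nh2, Nd2, d5.
Count: 12.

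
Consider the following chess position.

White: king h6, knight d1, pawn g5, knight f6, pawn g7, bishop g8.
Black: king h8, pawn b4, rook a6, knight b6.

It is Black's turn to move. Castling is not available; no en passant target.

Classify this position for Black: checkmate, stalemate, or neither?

checkmate

Black to move; black king on h8.
In check: yes, from the white pawn on g7.
King squares — g7: attacked by Kh6; h7: attacked by Nf6; g8: attacked by Nf6.
Legal moves for Black: none.
In check with no legal moves → checkmate.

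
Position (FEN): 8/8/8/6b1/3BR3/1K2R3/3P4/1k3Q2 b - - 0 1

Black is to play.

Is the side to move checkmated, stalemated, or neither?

Black to move; black king on b1.
In check: yes, from the white queen on f1.
King squares — a1: attacked by Qf1; c1: attacked by Qf1; a2: attacked by Kb3; b2: attacked by Kb3; c2: attacked by Kb3.
Legal moves for Black: none.
In check with no legal moves → checkmate.

checkmate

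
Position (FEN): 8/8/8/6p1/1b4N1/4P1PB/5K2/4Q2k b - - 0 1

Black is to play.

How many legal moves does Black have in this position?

1

Black to move; king on h1.
In check: yes, from the white queen on e1.
Legal moves: Bxe1+.
Count: 1.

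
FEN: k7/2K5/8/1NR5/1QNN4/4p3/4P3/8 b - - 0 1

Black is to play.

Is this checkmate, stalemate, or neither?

Black to move; black king on a8.
In check: no.
King squares — a7: attacked by Nb5; b7: attacked by Kc7; b8: attacked by Kc7.
Legal moves for Black: none.
Not in check and no legal moves → stalemate.

stalemate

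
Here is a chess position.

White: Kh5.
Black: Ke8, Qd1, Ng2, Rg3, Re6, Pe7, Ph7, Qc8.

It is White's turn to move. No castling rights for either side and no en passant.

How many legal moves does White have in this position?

0

White to move; king on h5.
In check: yes, from the black queen on d1.
Legal moves: none.
Count: 0.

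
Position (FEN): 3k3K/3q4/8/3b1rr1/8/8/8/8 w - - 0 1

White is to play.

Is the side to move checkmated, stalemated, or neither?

White to move; white king on h8.
In check: no.
King squares — g7: attacked by Rg5; h7: attacked by Qd7; g8: attacked by Bd5.
Legal moves for White: none.
Not in check and no legal moves → stalemate.

stalemate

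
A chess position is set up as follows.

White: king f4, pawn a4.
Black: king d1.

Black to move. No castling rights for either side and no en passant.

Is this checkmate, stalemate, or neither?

Black to move; black king on d1.
In check: no.
Legal moves for Black: Ke2, Kd2, Kc2, Ke1, Kc1.
Black has 5 legal moves and is not in check → neither.

neither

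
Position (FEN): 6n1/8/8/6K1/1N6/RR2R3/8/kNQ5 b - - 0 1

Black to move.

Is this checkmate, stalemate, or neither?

checkmate

Black to move; black king on a1.
In check: yes, from the white rook on a3.
King squares — b1: attacked by Qc1; a2: attacked by Ra3; b2: attacked by Qc1.
Legal moves for Black: none.
In check with no legal moves → checkmate.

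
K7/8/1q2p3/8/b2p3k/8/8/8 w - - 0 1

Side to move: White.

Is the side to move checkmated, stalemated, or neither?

White to move; white king on a8.
In check: no.
King squares — a7: attacked by Qb6; b7: attacked by Qb6; b8: attacked by Qb6.
Legal moves for White: none.
Not in check and no legal moves → stalemate.

stalemate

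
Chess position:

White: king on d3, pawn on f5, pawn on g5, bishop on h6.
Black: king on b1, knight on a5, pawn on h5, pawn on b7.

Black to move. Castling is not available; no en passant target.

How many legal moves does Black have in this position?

Black to move; king on b1.
In check: no.
Legal moves: Nc6, Nc4, Nb3, Kb2, Ka2, Kc1, Ka1, b6, h4, b5.
Count: 10.

10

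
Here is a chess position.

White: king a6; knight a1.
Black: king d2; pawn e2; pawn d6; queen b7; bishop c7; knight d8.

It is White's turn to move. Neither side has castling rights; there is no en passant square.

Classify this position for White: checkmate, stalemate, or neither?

White to move; white king on a6.
In check: yes, from the black queen on b7.
King squares — a5: attacked by Bc7; b5: attacked by Qb7; b6: attacked by Qb7; a7: attacked by Qb7; b7: attacked by Nd8.
Legal moves for White: none.
In check with no legal moves → checkmate.

checkmate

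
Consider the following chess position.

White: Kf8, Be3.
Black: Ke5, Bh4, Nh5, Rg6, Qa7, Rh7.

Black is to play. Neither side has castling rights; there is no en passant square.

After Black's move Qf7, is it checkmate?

After Qf7: white king on f8; in check: yes, from the black queen on f7.
King squares — e7: attacked by Bh4; f7: attacked by Rh7; g7: attacked by Nh5; e8: attacked by Qf7; g8: attacked by Rg6.
White has no legal moves → checkmate.

yes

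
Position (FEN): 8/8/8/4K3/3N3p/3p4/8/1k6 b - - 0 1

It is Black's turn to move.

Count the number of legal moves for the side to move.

Black to move; king on b1.
In check: no.
Legal moves: Kb2, Ka2, Kc1, Ka1, h3, d2.
Count: 6.

6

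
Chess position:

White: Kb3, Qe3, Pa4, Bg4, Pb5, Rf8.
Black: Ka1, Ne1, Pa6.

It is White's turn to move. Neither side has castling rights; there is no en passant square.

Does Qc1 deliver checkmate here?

yes

After Qc1: black king on a1; in check: yes, from the white queen on c1.
King squares — b1: attacked by Qc1; a2: attacked by Kb3; b2: attacked by Qc1.
Black has no legal moves → checkmate.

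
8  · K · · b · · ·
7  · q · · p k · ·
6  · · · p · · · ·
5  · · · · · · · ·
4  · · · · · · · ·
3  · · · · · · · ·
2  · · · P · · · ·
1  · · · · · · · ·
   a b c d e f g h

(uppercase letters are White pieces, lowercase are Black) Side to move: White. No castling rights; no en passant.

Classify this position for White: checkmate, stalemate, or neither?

neither

White to move; white king on b8.
In check: yes, from the black queen on b7.
Legal moves for White: Kxb7.
White is in check but has 1 legal move → neither.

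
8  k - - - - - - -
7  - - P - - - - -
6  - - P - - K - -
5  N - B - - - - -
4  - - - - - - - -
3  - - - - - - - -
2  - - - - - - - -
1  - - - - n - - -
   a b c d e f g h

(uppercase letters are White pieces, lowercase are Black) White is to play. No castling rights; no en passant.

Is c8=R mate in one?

yes

After c8=R: black king on a8; in check: yes, from the white rook on c8.
King squares — a7: attacked by Bc5; b7: attacked by Na5; b8: attacked by Rc8.
Black has no legal moves → checkmate.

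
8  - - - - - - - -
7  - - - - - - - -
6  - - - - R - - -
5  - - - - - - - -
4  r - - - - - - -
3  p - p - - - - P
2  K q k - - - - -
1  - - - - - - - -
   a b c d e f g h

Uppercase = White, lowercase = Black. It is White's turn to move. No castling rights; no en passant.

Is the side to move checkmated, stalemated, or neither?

White to move; white king on a2.
In check: yes, from the black queen on b2.
King squares — a1: attacked by Qb2; b1: attacked by Qb2; b2: attacked by Kc2; a3: attacked by Qb2; b3: attacked by Qb2.
Legal moves for White: none.
In check with no legal moves → checkmate.

checkmate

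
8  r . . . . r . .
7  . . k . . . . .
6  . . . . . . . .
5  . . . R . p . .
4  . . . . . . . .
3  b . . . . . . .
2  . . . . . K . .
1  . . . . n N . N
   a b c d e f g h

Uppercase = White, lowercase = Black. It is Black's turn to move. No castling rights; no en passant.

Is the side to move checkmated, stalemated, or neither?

Black to move; black king on c7.
In check: no.
Legal moves for Black include: Rh8, Rg8, Rfe8, Rfd8, Rfc8, Rfb8, Rf7, Rf6, Rae8, Rad8, Rac8, Rab8, Ra7, Ra6, Ra5, Ra4, Kc8, Kb8, ... (list truncated; more exist).
Black has legal moves and is not in check → neither.

neither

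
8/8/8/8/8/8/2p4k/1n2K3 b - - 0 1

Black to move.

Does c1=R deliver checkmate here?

no

After c1=R: white king on e1; in check: yes, from the black rook on c1.
White has 2 legal replies: Kf2, Ke2.
In check but a legal move exists → not checkmate.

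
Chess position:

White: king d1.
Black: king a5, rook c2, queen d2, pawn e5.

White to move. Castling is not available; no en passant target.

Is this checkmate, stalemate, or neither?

White to move; white king on d1.
In check: yes, from the black queen on d2.
King squares — c1: attacked by Rc2; e1: attacked by Qd2; c2: attacked by Qd2; d2: attacked by Rc2; e2: attacked by Qd2.
Legal moves for White: none.
In check with no legal moves → checkmate.

checkmate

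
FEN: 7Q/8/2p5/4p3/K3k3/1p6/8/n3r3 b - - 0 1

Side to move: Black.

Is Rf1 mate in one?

After Rf1: white king on a4; in check: no.
White is not in check, so this cannot be checkmate.

no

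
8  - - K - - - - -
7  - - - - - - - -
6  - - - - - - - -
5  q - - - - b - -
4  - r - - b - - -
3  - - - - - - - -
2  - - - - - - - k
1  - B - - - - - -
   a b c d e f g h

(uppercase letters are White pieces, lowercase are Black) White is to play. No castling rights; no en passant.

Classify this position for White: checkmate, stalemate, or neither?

checkmate

White to move; white king on c8.
In check: yes, from the black bishop on f5.
King squares — b7: attacked by Rb4; c7: attacked by Qa5; d7: attacked by Bf5; b8: attacked by Rb4; d8: attacked by Qa5.
Legal moves for White: none.
In check with no legal moves → checkmate.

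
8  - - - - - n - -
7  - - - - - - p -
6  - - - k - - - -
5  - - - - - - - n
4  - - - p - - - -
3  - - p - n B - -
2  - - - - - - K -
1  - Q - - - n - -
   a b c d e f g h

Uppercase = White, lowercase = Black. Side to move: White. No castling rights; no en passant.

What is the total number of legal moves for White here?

4

White to move; king on g2.
In check: yes, from the black knight on e3.
Legal moves: Kh3, Kf2, Kh1, Kg1.
Count: 4.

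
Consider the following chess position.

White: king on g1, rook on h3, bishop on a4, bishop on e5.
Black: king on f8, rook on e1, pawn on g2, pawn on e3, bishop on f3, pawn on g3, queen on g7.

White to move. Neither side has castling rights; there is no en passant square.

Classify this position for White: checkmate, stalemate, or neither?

checkmate

White to move; white king on g1.
In check: yes, from the black rook on e1.
King squares — f1: attacked by Re1; h1: attacked by Re1; f2: attacked by Pe3; g2: attacked by Bf3; h2: attacked by Pg3.
Legal moves for White: none.
In check with no legal moves → checkmate.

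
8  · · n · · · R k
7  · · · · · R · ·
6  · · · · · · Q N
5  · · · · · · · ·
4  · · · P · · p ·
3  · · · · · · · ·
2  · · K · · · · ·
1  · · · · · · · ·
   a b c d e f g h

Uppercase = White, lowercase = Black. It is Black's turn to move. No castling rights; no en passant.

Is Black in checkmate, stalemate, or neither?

checkmate

Black to move; black king on h8.
In check: yes, from the white rook on g8.
King squares — g7: attacked by Qg6; h7: attacked by Qg6; g8: attacked by Qg6.
Legal moves for Black: none.
In check with no legal moves → checkmate.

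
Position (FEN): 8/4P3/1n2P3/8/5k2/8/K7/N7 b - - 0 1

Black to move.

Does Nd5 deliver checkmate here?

After Nd5: white king on a2; in check: no.
White is not in check, so this cannot be checkmate.

no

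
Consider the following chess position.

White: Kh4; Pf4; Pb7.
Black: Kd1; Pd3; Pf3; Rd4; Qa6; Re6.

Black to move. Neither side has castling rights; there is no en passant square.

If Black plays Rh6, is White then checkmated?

After Rh6: white king on h4; in check: yes, from the black rook on h6.
White has 3 legal replies: Kg5, Kg4, Kg3.
In check but a legal move exists → not checkmate.

no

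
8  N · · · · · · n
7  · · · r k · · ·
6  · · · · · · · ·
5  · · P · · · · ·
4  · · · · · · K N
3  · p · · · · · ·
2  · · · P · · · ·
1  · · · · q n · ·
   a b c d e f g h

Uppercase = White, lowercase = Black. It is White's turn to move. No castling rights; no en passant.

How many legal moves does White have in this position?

15

White to move; king on g4.
In check: no.
Legal moves: Nc7, Nb6, Ng6+, Nf5+, Nf3, Ng2, Kh5, Kg5, Kf5, Kf4, Kh3, Kf3, c6, d3, d4.
Count: 15.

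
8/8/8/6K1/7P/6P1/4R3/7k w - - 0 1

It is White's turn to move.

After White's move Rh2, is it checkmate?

no

After Rh2: black king on h1; in check: yes, from the white rook on h2.
Black has 2 legal replies: Kxh2, Kg1.
In check but a legal move exists → not checkmate.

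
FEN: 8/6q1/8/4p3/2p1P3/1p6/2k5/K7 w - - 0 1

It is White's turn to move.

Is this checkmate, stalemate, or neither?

White to move; white king on a1.
In check: no.
King squares — b1: attacked by Kc2; a2: attacked by Pb3; b2: attacked by Kc2.
Legal moves for White: none.
Not in check and no legal moves → stalemate.

stalemate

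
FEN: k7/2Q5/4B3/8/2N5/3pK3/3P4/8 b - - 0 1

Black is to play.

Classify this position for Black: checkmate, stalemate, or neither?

stalemate

Black to move; black king on a8.
In check: no.
King squares — a7: attacked by Qc7; b7: attacked by Qc7; b8: attacked by Qc7.
Legal moves for Black: none.
Not in check and no legal moves → stalemate.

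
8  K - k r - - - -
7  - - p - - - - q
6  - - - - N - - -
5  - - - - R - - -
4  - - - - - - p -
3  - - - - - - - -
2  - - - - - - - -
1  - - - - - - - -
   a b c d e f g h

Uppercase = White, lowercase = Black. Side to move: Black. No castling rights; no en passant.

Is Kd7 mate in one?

After Kd7: white king on a8; in check: yes, from the black rook on d8.
White has 3 legal replies: Kb7, Ka7, Nxd8.
In check but a legal move exists → not checkmate.

no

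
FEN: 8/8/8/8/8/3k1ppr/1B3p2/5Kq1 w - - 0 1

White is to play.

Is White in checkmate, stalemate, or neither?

checkmate

White to move; white king on f1.
In check: yes, from the black queen on g1.
King squares — e1: attacked by Qg1; g1: attacked by Pf2; e2: attacked by Kd3; f2: attacked by Qg1; g2: attacked by Qg1.
Legal moves for White: none.
In check with no legal moves → checkmate.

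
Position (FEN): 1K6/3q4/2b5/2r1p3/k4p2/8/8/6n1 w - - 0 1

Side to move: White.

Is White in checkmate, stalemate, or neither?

stalemate

White to move; white king on b8.
In check: no.
King squares — a7: attacked by Qd7; b7: attacked by Bc6; c7: attacked by Qd7; a8: attacked by Bc6; c8: attacked by Qd7.
Legal moves for White: none.
Not in check and no legal moves → stalemate.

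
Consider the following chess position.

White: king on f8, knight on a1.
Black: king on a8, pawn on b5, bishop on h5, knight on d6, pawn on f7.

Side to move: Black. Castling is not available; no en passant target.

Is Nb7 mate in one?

no

After Nb7: white king on f8; in check: no.
White is not in check, so this cannot be checkmate.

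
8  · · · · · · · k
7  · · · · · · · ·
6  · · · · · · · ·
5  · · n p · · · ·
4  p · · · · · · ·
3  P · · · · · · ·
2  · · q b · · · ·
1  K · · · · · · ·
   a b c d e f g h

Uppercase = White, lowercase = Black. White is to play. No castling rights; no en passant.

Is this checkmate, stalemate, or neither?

stalemate

White to move; white king on a1.
In check: no.
King squares — b1: attacked by Qc2; a2: attacked by Qc2; b2: attacked by Qc2.
Legal moves for White: none.
Not in check and no legal moves → stalemate.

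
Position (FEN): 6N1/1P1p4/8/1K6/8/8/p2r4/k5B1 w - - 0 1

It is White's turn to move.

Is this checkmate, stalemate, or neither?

White to move; white king on b5.
In check: no.
Legal moves for White include: Ne7, Nh6, Nf6, Kb6, Ka6, Kc5, Ka5, Kc4, Kb4, Ka4, Ba7, Bb6, Bc5, Bd4+, Be3, Bh2, Bf2, b8=Q, ... (list truncated; more exist).
White has legal moves and is not in check → neither.

neither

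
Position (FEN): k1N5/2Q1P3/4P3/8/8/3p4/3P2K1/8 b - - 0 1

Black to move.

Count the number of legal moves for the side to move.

Black to move; king on a8.
In check: no.
Legal moves: none.
Count: 0.

0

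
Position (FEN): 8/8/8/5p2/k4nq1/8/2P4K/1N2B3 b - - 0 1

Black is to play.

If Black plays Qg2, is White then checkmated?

yes

After Qg2: white king on h2; in check: yes, from the black queen on g2.
King squares — g1: attacked by Qg2; h1: attacked by Qg2; g2: attacked by Nf4; g3: attacked by Qg2; h3: attacked by Qg2.
White has no legal moves → checkmate.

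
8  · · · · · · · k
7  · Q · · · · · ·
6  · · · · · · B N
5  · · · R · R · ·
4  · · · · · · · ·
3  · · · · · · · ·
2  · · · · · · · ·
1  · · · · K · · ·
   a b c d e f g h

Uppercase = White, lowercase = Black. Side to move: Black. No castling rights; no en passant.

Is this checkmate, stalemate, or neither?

Black to move; black king on h8.
In check: no.
King squares — g7: attacked by Qb7; h7: attacked by Bg6; g8: attacked by Nh6.
Legal moves for Black: none.
Not in check and no legal moves → stalemate.

stalemate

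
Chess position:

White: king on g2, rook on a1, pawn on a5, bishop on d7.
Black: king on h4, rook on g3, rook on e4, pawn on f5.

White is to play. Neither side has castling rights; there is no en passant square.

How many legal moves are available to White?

4

White to move; king on g2.
In check: yes, from the black rook on g3.
Legal moves: Kh2, Kf2, Kh1, Kf1.
Count: 4.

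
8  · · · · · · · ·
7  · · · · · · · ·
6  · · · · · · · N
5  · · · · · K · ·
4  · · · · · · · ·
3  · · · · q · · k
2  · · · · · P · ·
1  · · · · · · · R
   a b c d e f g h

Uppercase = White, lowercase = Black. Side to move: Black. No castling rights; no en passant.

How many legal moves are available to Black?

Black to move; king on h3.
In check: yes, from the white rook on h1.
Legal moves: Kg2.
Count: 1.

1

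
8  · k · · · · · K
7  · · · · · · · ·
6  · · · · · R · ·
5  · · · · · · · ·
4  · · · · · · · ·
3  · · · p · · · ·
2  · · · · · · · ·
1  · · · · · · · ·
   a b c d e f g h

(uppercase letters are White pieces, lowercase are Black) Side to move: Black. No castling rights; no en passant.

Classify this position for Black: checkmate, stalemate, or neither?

Black to move; black king on b8.
In check: no.
Legal moves for Black: Kc8, Ka8, Kc7, Kb7, Ka7, d2.
Black has 6 legal moves and is not in check → neither.

neither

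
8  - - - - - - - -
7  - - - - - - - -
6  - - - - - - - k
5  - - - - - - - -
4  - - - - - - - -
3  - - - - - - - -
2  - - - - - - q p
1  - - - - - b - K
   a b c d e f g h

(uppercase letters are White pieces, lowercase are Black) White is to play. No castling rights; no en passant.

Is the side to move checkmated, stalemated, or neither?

White to move; white king on h1.
In check: yes, from the black queen on g2.
King squares — g1: attacked by Qg2; g2: attacked by Bf1; h2: attacked by Qg2.
Legal moves for White: none.
In check with no legal moves → checkmate.

checkmate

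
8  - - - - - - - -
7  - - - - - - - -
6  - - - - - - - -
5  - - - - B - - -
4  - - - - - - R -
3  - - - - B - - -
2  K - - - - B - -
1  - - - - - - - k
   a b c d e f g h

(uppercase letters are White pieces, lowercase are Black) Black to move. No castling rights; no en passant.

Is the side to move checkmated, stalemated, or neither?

stalemate

Black to move; black king on h1.
In check: no.
King squares — g1: attacked by Bf2; g2: attacked by Rg4; h2: attacked by Be5.
Legal moves for Black: none.
Not in check and no legal moves → stalemate.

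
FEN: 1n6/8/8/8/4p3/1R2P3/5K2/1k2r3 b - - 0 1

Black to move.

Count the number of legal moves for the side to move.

Black to move; king on b1.
In check: yes, from the white rook on b3.
Legal moves: Kc2, Ka2, Kc1, Ka1.
Count: 4.

4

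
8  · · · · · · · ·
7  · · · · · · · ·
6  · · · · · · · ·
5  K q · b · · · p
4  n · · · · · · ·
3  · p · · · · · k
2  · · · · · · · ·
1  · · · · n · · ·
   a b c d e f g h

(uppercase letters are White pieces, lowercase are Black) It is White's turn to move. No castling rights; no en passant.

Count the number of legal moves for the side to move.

White to move; king on a5.
In check: yes, from the black queen on b5.
Legal moves: Kxb5.
Count: 1.

1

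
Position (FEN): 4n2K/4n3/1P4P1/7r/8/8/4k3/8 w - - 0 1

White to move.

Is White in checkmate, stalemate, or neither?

White to move; white king on h8.
In check: yes, from the black rook on h5.
King squares — g7: attacked by Ne8; h7: attacked by Rh5; g8: attacked by Ne7.
Legal moves for White: none.
In check with no legal moves → checkmate.

checkmate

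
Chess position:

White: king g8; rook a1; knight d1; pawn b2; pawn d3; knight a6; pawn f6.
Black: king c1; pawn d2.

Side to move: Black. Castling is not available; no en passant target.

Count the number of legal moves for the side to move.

Black to move; king on c1.
In check: yes, from the white rook on a1.
Legal moves: Kc2.
Count: 1.

1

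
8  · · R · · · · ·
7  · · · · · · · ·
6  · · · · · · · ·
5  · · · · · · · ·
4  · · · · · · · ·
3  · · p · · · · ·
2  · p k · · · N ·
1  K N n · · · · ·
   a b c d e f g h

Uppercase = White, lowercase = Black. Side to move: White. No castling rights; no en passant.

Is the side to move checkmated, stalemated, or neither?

checkmate

White to move; white king on a1.
In check: yes, from the black pawn on b2.
King squares — b1: own knight; a2: attacked by Nc1; b2: attacked by Kc2.
Legal moves for White: none.
In check with no legal moves → checkmate.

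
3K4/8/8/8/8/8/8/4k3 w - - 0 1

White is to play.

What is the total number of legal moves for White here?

5

White to move; king on d8.
In check: no.
Legal moves: Ke8, Kc8, Ke7, Kd7, Kc7.
Count: 5.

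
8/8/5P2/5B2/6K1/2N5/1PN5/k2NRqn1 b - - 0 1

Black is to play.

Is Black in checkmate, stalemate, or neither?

Black to move; black king on a1.
In check: yes, from the white knight on c2.
King squares — b1: attacked by Nc3; a2: attacked by Nc3; b2: attacked by Nd1.
Legal moves for Black: none.
In check with no legal moves → checkmate.

checkmate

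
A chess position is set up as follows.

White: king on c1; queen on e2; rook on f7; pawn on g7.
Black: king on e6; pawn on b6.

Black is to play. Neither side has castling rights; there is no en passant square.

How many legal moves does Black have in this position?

Black to move; king on e6.
In check: yes, from the white queen on e2.
Legal moves: Kxf7, Kd6, Kd5.
Count: 3.

3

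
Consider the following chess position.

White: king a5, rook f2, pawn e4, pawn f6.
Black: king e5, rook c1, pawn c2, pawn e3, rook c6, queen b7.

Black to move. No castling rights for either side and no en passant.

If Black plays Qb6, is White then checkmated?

After Qb6: white king on a5; in check: yes, from the black queen on b6.
White has 1 legal reply: Ka4.
In check but a legal move exists → not checkmate.

no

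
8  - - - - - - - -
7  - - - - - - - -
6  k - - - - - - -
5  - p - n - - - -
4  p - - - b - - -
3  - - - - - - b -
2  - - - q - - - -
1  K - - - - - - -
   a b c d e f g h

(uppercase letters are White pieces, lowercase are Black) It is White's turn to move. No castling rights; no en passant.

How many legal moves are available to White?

White to move; king on a1.
In check: no.
Legal moves: none.
Count: 0.

0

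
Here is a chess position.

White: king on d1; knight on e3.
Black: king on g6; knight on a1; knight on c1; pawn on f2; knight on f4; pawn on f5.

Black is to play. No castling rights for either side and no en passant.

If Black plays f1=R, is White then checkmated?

no

After f1=R: white king on d1; in check: yes, from the black rook on f1.
White has 2 legal replies: Kd2, Nxf1.
In check but a legal move exists → not checkmate.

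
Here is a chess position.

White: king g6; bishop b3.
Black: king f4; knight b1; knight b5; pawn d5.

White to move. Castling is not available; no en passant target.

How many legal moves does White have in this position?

White to move; king on g6.
In check: no.
Legal moves: Kh7, Kg7, Kf7, Kh6, Kf6, Kh5, Bxd5, Bc4, Ba4, Bc2, Ba2, Bd1.
Count: 12.

12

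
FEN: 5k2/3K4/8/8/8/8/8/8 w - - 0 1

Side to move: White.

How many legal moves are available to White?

White to move; king on d7.
In check: no.
Legal moves: Kd8, Kc8, Kc7, Ke6, Kd6, Kc6.
Count: 6.

6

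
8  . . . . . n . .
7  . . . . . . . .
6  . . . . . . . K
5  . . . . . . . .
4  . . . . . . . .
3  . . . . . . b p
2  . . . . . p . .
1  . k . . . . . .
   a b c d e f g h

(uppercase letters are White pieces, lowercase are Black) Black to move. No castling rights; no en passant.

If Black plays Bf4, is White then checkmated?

no

After Bf4: white king on h6; in check: yes, from the black bishop on f4.
White has 2 legal replies: Kg7, Kh5.
In check but a legal move exists → not checkmate.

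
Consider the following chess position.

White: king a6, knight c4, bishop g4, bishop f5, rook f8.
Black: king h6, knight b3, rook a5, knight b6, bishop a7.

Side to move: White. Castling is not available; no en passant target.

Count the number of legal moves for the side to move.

White to move; king on a6.
In check: yes, from the black rook on a5.
Legal moves: Kb7, Nxa5.
Count: 2.

2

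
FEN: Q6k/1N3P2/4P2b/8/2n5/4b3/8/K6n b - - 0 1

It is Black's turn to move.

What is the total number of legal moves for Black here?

3

Black to move; king on h8.
In check: yes, from the white queen on a8.
Legal moves: Kh7, Kg7, Bf8.
Count: 3.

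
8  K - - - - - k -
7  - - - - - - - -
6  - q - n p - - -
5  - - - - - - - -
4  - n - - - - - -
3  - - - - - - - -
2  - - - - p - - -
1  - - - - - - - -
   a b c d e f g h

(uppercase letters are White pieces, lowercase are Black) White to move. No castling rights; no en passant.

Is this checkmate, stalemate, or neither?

White to move; white king on a8.
In check: no.
King squares — a7: attacked by Qb6; b7: attacked by Qb6; b8: attacked by Qb6.
Legal moves for White: none.
Not in check and no legal moves → stalemate.

stalemate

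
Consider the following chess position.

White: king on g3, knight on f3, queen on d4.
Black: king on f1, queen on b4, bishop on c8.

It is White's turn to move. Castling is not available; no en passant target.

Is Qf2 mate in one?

After Qf2: black king on f1; in check: yes, from the white queen on f2.
King squares — e1: attacked by Qf2; g1: attacked by Qf2; e2: attacked by Qf2; f2: attacked by Kg3; g2: attacked by Qf2.
Black has no legal moves → checkmate.

yes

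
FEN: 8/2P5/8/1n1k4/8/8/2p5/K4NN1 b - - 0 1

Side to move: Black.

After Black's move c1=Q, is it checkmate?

no

After c1=Q: white king on a1; in check: yes, from the black queen on c1.
White has 1 legal reply: Ka2.
In check but a legal move exists → not checkmate.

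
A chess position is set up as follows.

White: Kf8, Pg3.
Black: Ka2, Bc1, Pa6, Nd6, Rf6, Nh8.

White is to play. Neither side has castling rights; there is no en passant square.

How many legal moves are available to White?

White to move; king on f8.
In check: yes, from the black rook on f6.
Legal moves: Kg8, Kg7, Ke7.
Count: 3.

3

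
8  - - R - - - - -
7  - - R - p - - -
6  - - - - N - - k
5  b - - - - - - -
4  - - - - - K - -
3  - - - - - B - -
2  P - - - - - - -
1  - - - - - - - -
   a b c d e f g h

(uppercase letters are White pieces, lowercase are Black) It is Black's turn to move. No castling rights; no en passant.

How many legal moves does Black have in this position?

Black to move; king on h6.
In check: no.
Legal moves: Kh7, Kg6, Bxc7+, Bb6, Bb4, Bc3, Bd2+, Be1.
Count: 8.

8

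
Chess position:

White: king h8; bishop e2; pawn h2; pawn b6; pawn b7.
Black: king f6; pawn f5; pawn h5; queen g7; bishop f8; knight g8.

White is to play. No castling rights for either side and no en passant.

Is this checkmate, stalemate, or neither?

checkmate

White to move; white king on h8.
In check: yes, from the black queen on g7.
King squares — g7: attacked by Kf6; h7: attacked by Qg7; g8: attacked by Qg7.
Legal moves for White: none.
In check with no legal moves → checkmate.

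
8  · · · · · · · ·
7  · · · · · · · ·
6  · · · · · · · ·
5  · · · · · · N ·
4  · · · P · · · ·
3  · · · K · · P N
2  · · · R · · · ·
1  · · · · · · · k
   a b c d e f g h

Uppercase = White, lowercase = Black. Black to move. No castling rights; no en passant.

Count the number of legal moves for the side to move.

Black to move; king on h1.
In check: no.
Legal moves: none.
Count: 0.

0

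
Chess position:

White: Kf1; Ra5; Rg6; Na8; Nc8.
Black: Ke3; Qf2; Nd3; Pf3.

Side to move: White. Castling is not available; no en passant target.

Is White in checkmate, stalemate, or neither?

White to move; white king on f1.
In check: yes, from the black queen on f2.
King squares — e1: attacked by Qf2; g1: attacked by Qf2; e2: attacked by Qf2; f2: attacked by Nd3; g2: attacked by Qf2.
Legal moves for White: none.
In check with no legal moves → checkmate.

checkmate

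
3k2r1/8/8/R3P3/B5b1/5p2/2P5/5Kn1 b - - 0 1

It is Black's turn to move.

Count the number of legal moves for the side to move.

18

Black to move; king on d8.
In check: no.
Legal moves: Rh8, Rf8, Re8, Rg7, Rg6, Rg5, Kc8, Ke7, Kc7, Bc8, Bd7, Be6, Bh5, Bf5, Bh3+, Nh3, Ne2, f2.
Count: 18.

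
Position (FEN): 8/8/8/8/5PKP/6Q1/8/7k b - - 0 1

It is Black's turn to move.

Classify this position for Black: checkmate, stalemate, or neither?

stalemate

Black to move; black king on h1.
In check: no.
King squares — g1: attacked by Qg3; g2: attacked by Qg3; h2: attacked by Qg3.
Legal moves for Black: none.
Not in check and no legal moves → stalemate.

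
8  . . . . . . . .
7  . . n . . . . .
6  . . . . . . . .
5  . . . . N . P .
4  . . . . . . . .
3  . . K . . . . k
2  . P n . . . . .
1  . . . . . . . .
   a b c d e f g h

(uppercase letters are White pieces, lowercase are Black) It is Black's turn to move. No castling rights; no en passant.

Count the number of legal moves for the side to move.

16

Black to move; king on h3.
In check: no.
Legal moves: Ne8, Na8, Ne6, Na6, Nd5+, Nb5+, Kh4, Kg3, Kh2, Kg2, Nd4, Nb4, Ne3, Na3, Ne1, Na1.
Count: 16.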